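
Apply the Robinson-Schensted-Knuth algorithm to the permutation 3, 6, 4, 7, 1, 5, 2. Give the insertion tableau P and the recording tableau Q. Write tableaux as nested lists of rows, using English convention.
P = [[1, 2, 5], [3, 4], [6, 7]], Q = [[1, 2, 4], [3, 6], [5, 7]]

Insert each entry of the permutation into P by Schensted row insertion, recording in Q the position of each new cell.

Insert 3: appended to row 1. P = [[3]].
Insert 6: appended to row 1. P = [[3, 6]].
Insert 4: 4 bumps 6 from row 1; 6 starts row 2. P = [[3, 4], [6]].
Insert 7: appended to row 1. P = [[3, 4, 7], [6]].
Insert 1: 1 bumps 3 from row 1; 3 bumps 6 from row 2; 6 starts row 3. P = [[1, 4, 7], [3], [6]].
Insert 5: 5 bumps 7 from row 1; 7 appends to row 2. P = [[1, 4, 5], [3, 7], [6]].
Insert 2: 2 bumps 4 from row 1; 4 bumps 7 from row 2; 7 appends to row 3. P = [[1, 2, 5], [3, 4], [6, 7]].

So P = [[1, 2, 5], [3, 4], [6, 7]], Q = [[1, 2, 4], [3, 6], [5, 7]].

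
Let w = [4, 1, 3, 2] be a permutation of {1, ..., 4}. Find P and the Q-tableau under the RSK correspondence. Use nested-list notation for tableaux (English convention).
P = [[1, 2], [3], [4]], Q = [[1, 3], [2], [4]]

Insert each entry of the permutation into P by Schensted row insertion, recording in Q the position of each new cell.

Insert 4: appended to row 1. P = [[4]].
Insert 1: 1 bumps 4 from row 1; 4 starts row 2. P = [[1], [4]].
Insert 3: appended to row 1. P = [[1, 3], [4]].
Insert 2: 2 bumps 3 from row 1; 3 bumps 4 from row 2; 4 starts row 3. P = [[1, 2], [3], [4]].

So P = [[1, 2], [3], [4]], Q = [[1, 3], [2], [4]].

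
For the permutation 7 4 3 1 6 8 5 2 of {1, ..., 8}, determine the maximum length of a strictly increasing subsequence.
3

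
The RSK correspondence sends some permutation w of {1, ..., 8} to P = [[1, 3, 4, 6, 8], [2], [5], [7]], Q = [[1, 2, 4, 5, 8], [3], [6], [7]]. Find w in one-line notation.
2 7 3 5 6 4 1 8

Reverse the RSK construction: for i from n down to 1, find the cell of Q containing i, remove the entry at that cell from P, and reverse-bump it up through P; the value ejected from row 1 is w(i).

Step i=8: Q has 8 at row 1, column 5; remove that cell from P, ejecting 8. So w(8) = 8. P is now [[1, 3, 4, 6], [2], [5], [7]].
Step i=7: Q has 7 at row 4, column 1; remove 7 from row 4 of P and reverse-bump: 7 enters row 3 and ejects 5; 5 enters row 2 and ejects 2; 2 enters row 1 and ejects 1. So w(7) = 1. P is now [[2, 3, 4, 6], [5], [7]].
Step i=6: Q has 6 at row 3, column 1; remove 7 from row 3 of P and reverse-bump: 7 enters row 2 and ejects 5; 5 enters row 1 and ejects 4. So w(6) = 4. P is now [[2, 3, 5, 6], [7]].
Step i=5: Q has 5 at row 1, column 4; remove that cell from P, ejecting 6. So w(5) = 6. P is now [[2, 3, 5], [7]].
Step i=4: Q has 4 at row 1, column 3; remove that cell from P, ejecting 5. So w(4) = 5. P is now [[2, 3], [7]].
Step i=3: Q has 3 at row 2, column 1; remove 7 from row 2 of P and reverse-bump: 7 enters row 1 and ejects 3. So w(3) = 3. P is now [[2, 7]].
Step i=2: Q has 2 at row 1, column 2; remove that cell from P, ejecting 7. So w(2) = 7. P is now [[2]].
Step i=1: Q has 1 at row 1, column 1; remove that cell from P, ejecting 2. So w(1) = 2. P is now [].

So w = 2 7 3 5 6 4 1 8.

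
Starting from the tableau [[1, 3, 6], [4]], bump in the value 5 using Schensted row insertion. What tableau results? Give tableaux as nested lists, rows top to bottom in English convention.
[[1, 3, 5], [4, 6]]

In row 1, 5 replaces 6 (the leftmost entry greater than 5); 6 is bumped to row 2. 6 is appended to row 2. The new tableau is [[1, 3, 5], [4, 6]].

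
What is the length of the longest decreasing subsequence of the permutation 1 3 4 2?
2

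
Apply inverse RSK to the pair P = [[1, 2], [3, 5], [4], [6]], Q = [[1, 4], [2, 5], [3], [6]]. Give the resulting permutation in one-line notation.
Reverse the RSK construction: for i from n down to 1, find the cell of Q containing i, remove the entry at that cell from P, and reverse-bump it up through P; the value ejected from row 1 is w(i).

Step i=6: Q has 6 at row 4, column 1; remove 6 from row 4 of P and reverse-bump: 6 enters row 3 and ejects 4; 4 enters row 2 and ejects 3; 3 enters row 1 and ejects 2. So w(6) = 2. P is now [[1, 3], [4, 5], [6]].
Step i=5: Q has 5 at row 2, column 2; remove 5 from row 2 of P and reverse-bump: 5 enters row 1 and ejects 3. So w(5) = 3. P is now [[1, 5], [4], [6]].
Step i=4: Q has 4 at row 1, column 2; remove that cell from P, ejecting 5. So w(4) = 5. P is now [[1], [4], [6]].
Step i=3: Q has 3 at row 3, column 1; remove 6 from row 3 of P and reverse-bump: 6 enters row 2 and ejects 4; 4 enters row 1 and ejects 1. So w(3) = 1. P is now [[4], [6]].
Step i=2: Q has 2 at row 2, column 1; remove 6 from row 2 of P and reverse-bump: 6 enters row 1 and ejects 4. So w(2) = 4. P is now [[6]].
Step i=1: Q has 1 at row 1, column 1; remove that cell from P, ejecting 6. So w(1) = 6. P is now [].

So w = 6 4 1 5 3 2.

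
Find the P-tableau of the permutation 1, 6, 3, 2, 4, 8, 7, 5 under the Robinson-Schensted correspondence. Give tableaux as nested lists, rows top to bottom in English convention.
P = [[1, 2, 4, 5], [3, 7], [6, 8]]

Insert 1: appended to row 1. P = [[1]].
Insert 6: appended to row 1. P = [[1, 6]].
Insert 3: 3 bumps 6 from row 1; 6 starts row 2. P = [[1, 3], [6]].
Insert 2: 2 bumps 3 from row 1; 3 bumps 6 from row 2; 6 starts row 3. P = [[1, 2], [3], [6]].
Insert 4: appended to row 1. P = [[1, 2, 4], [3], [6]].
Insert 8: appended to row 1. P = [[1, 2, 4, 8], [3], [6]].
Insert 7: 7 bumps 8 from row 1; 8 appends to row 2. P = [[1, 2, 4, 7], [3, 8], [6]].
Insert 5: 5 bumps 7 from row 1; 7 bumps 8 from row 2; 8 appends to row 3. P = [[1, 2, 4, 5], [3, 7], [6, 8]].

So P = [[1, 2, 4, 5], [3, 7], [6, 8]].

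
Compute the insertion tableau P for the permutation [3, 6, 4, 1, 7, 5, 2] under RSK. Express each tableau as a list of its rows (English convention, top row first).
P = [[1, 2, 5], [3, 4], [6, 7]]

Insert 3: appended to row 1. P = [[3]].
Insert 6: appended to row 1. P = [[3, 6]].
Insert 4: 4 bumps 6 from row 1; 6 starts row 2. P = [[3, 4], [6]].
Insert 1: 1 bumps 3 from row 1; 3 bumps 6 from row 2; 6 starts row 3. P = [[1, 4], [3], [6]].
Insert 7: appended to row 1. P = [[1, 4, 7], [3], [6]].
Insert 5: 5 bumps 7 from row 1; 7 appends to row 2. P = [[1, 4, 5], [3, 7], [6]].
Insert 2: 2 bumps 4 from row 1; 4 bumps 7 from row 2; 7 appends to row 3. P = [[1, 2, 5], [3, 4], [6, 7]].

So P = [[1, 2, 5], [3, 4], [6, 7]].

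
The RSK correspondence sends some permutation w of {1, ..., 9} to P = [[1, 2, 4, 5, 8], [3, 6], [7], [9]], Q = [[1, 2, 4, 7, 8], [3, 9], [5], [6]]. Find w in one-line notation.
1 9 3 7 4 2 6 8 5

Reverse the RSK construction: for i from n down to 1, find the cell of Q containing i, remove the entry at that cell from P, and reverse-bump it up through P; the value ejected from row 1 is w(i).

Step i=9: Q has 9 at row 2, column 2; remove 6 from row 2 of P and reverse-bump: 6 enters row 1 and ejects 5. So w(9) = 5. P is now [[1, 2, 4, 6, 8], [3], [7], [9]].
Step i=8: Q has 8 at row 1, column 5; remove that cell from P, ejecting 8. So w(8) = 8. P is now [[1, 2, 4, 6], [3], [7], [9]].
Step i=7: Q has 7 at row 1, column 4; remove that cell from P, ejecting 6. So w(7) = 6. P is now [[1, 2, 4], [3], [7], [9]].
Step i=6: Q has 6 at row 4, column 1; remove 9 from row 4 of P and reverse-bump: 9 enters row 3 and ejects 7; 7 enters row 2 and ejects 3; 3 enters row 1 and ejects 2. So w(6) = 2. P is now [[1, 3, 4], [7], [9]].
Step i=5: Q has 5 at row 3, column 1; remove 9 from row 3 of P and reverse-bump: 9 enters row 2 and ejects 7; 7 enters row 1 and ejects 4. So w(5) = 4. P is now [[1, 3, 7], [9]].
Step i=4: Q has 4 at row 1, column 3; remove that cell from P, ejecting 7. So w(4) = 7. P is now [[1, 3], [9]].
Step i=3: Q has 3 at row 2, column 1; remove 9 from row 2 of P and reverse-bump: 9 enters row 1 and ejects 3. So w(3) = 3. P is now [[1, 9]].
Step i=2: Q has 2 at row 1, column 2; remove that cell from P, ejecting 9. So w(2) = 9. P is now [[1]].
Step i=1: Q has 1 at row 1, column 1; remove that cell from P, ejecting 1. So w(1) = 1. P is now [].

So w = 1 9 3 7 4 2 6 8 5.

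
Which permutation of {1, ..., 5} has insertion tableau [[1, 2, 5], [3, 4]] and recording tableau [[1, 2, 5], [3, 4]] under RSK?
Reverse the RSK construction: for i from n down to 1, find the cell of Q containing i, remove the entry at that cell from P, and reverse-bump it up through P; the value ejected from row 1 is w(i).

Step i=5: Q has 5 at row 1, column 3; remove that cell from P, ejecting 5. So w(5) = 5. P is now [[1, 2], [3, 4]].
Step i=4: Q has 4 at row 2, column 2; remove 4 from row 2 of P and reverse-bump: 4 enters row 1 and ejects 2. So w(4) = 2. P is now [[1, 4], [3]].
Step i=3: Q has 3 at row 2, column 1; remove 3 from row 2 of P and reverse-bump: 3 enters row 1 and ejects 1. So w(3) = 1. P is now [[3, 4]].
Step i=2: Q has 2 at row 1, column 2; remove that cell from P, ejecting 4. So w(2) = 4. P is now [[3]].
Step i=1: Q has 1 at row 1, column 1; remove that cell from P, ejecting 3. So w(1) = 3. P is now [].

So w = 3 4 1 2 5.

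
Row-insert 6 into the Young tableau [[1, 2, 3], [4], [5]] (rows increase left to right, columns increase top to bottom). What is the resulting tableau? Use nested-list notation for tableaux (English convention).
[[1, 2, 3, 6], [4], [5]]

6 is larger than every entry of row 1, so it is appended to row 1. The new tableau is [[1, 2, 3, 6], [4], [5]].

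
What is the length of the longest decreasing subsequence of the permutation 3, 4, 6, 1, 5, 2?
3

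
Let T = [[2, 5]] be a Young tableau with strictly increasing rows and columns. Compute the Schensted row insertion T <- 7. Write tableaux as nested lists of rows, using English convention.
[[2, 5, 7]]

7 is larger than every entry of row 1, so it is appended to row 1. The new tableau is [[2, 5, 7]].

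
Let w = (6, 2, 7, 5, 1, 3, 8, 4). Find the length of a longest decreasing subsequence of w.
3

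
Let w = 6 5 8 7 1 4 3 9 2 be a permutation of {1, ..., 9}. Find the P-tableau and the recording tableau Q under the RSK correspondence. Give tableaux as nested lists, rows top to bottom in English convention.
P = [[1, 2, 9], [3, 7], [4, 8], [5], [6]], Q = [[1, 3, 8], [2, 4], [5, 6], [7], [9]]

Insert each entry of the permutation into P by Schensted row insertion, recording in Q the position of each new cell.

Insert 6: appended to row 1. P = [[6]], Q = [[1]].
Insert 5: 5 bumps 6 from row 1; 6 starts row 2. P = [[5], [6]], Q = [[1], [2]].
Insert 8: appended to row 1. P = [[5, 8], [6]], Q = [[1, 3], [2]].
Insert 7: 7 bumps 8 from row 1; 8 appends to row 2. P = [[5, 7], [6, 8]], Q = [[1, 3], [2, 4]].
Insert 1: 1 bumps 5 from row 1; 5 bumps 6 from row 2; 6 starts row 3. P = [[1, 7], [5, 8], [6]], Q = [[1, 3], [2, 4], [5]].
Insert 4: 4 bumps 7 from row 1; 7 bumps 8 from row 2; 8 appends to row 3. P = [[1, 4], [5, 7], [6, 8]], Q = [[1, 3], [2, 4], [5, 6]].
Insert 3: 3 bumps 4 from row 1; 4 bumps 5 from row 2; 5 bumps 6 from row 3; 6 starts row 4. P = [[1, 3], [4, 7], [5, 8], [6]], Q = [[1, 3], [2, 4], [5, 6], [7]].
Insert 9: appended to row 1. P = [[1, 3, 9], [4, 7], [5, 8], [6]], Q = [[1, 3, 8], [2, 4], [5, 6], [7]].
Insert 2: 2 bumps 3 from row 1; 3 bumps 4 from row 2; 4 bumps 5 from row 3; 5 bumps 6 from row 4; 6 starts row 5. P = [[1, 2, 9], [3, 7], [4, 8], [5], [6]], Q = [[1, 3, 8], [2, 4], [5, 6], [7], [9]].

So P = [[1, 2, 9], [3, 7], [4, 8], [5], [6]], Q = [[1, 3, 8], [2, 4], [5, 6], [7], [9]].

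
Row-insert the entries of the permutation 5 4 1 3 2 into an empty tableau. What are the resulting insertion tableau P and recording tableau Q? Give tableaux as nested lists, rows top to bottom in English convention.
Insert each entry of the permutation into P by Schensted row insertion, recording in Q the position of each new cell.

Insert 5: appended to row 1. P = [[5]].
Insert 4: 4 bumps 5 from row 1; 5 starts row 2. P = [[4], [5]].
Insert 1: 1 bumps 4 from row 1; 4 bumps 5 from row 2; 5 starts row 3. P = [[1], [4], [5]].
Insert 3: appended to row 1. P = [[1, 3], [4], [5]].
Insert 2: 2 bumps 3 from row 1; 3 bumps 4 from row 2; 4 bumps 5 from row 3; 5 starts row 4. P = [[1, 2], [3], [4], [5]].

So P = [[1, 2], [3], [4], [5]], Q = [[1, 4], [2], [3], [5]].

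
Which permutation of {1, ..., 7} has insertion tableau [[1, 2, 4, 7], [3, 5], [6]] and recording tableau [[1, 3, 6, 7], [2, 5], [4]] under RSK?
6 3 5 1 2 4 7

Reverse RSK: for i = n, n-1, ..., 1, locate i in Q, remove the corresponding corner cell from P, and reverse-bump its entry up through P; the value ejected from row 1 is w(i).

So w = 6 3 5 1 2 4 7.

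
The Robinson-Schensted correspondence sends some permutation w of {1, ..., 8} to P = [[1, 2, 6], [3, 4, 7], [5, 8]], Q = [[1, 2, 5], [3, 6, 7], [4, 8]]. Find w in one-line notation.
Reverse the RSK construction: for i from n down to 1, find the cell of Q containing i, remove the entry at that cell from P, and reverse-bump it up through P; the value ejected from row 1 is w(i).

Step i=8: Q has 8 at row 3, column 2; remove 8 from row 3 of P and reverse-bump: 8 enters row 2 and ejects 7; 7 enters row 1 and ejects 6. So w(8) = 6. P is now [[1, 2, 7], [3, 4, 8], [5]].
Step i=7: Q has 7 at row 2, column 3; remove 8 from row 2 of P and reverse-bump: 8 enters row 1 and ejects 7. So w(7) = 7. P is now [[1, 2, 8], [3, 4], [5]].
Step i=6: Q has 6 at row 2, column 2; remove 4 from row 2 of P and reverse-bump: 4 enters row 1 and ejects 2. So w(6) = 2. P is now [[1, 4, 8], [3], [5]].
Step i=5: Q has 5 at row 1, column 3; remove that cell from P, ejecting 8. So w(5) = 8. P is now [[1, 4], [3], [5]].
Step i=4: Q has 4 at row 3, column 1; remove 5 from row 3 of P and reverse-bump: 5 enters row 2 and ejects 3; 3 enters row 1 and ejects 1. So w(4) = 1. P is now [[3, 4], [5]].
Step i=3: Q has 3 at row 2, column 1; remove 5 from row 2 of P and reverse-bump: 5 enters row 1 and ejects 4. So w(3) = 4. P is now [[3, 5]].
Step i=2: Q has 2 at row 1, column 2; remove that cell from P, ejecting 5. So w(2) = 5. P is now [[3]].
Step i=1: Q has 1 at row 1, column 1; remove that cell from P, ejecting 3. So w(1) = 3. P is now [].

So w = 3 5 4 1 8 2 7 6.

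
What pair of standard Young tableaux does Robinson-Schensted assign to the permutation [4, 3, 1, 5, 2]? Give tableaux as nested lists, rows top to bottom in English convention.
Insert each entry of the permutation into P by Schensted row insertion, recording in Q the position of each new cell.

After inserting 4: P = [[4]].
After inserting 3: P = [[3], [4]].
After inserting 1: P = [[1], [3], [4]].
After inserting 5: P = [[1, 5], [3], [4]].
After inserting 2: P = [[1, 2], [3, 5], [4]].

So P = [[1, 2], [3, 5], [4]], Q = [[1, 4], [2, 5], [3]].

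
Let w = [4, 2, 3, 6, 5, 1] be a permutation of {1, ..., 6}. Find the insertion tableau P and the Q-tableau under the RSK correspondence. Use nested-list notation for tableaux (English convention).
P = [[1, 3, 5], [2, 6], [4]], Q = [[1, 3, 4], [2, 5], [6]]

Insert each entry of the permutation into P by Schensted row insertion, recording in Q the position of each new cell.

Insert 4: appended to row 1. P = [[4]].
Insert 2: 2 bumps 4 from row 1; 4 starts row 2. P = [[2], [4]].
Insert 3: appended to row 1. P = [[2, 3], [4]].
Insert 6: appended to row 1. P = [[2, 3, 6], [4]].
Insert 5: 5 bumps 6 from row 1; 6 appends to row 2. P = [[2, 3, 5], [4, 6]].
Insert 1: 1 bumps 2 from row 1; 2 bumps 4 from row 2; 4 starts row 3. P = [[1, 3, 5], [2, 6], [4]].

So P = [[1, 3, 5], [2, 6], [4]], Q = [[1, 3, 4], [2, 5], [6]].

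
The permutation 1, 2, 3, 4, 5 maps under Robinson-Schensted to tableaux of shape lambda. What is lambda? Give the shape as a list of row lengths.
[5]

Row-insert each entry into an empty tableau.

After inserting 1: P = [[1]].
After inserting 2: P = [[1, 2]].
After inserting 3: P = [[1, 2, 3]].
After inserting 4: P = [[1, 2, 3, 4]].
After inserting 5: P = [[1, 2, 3, 4, 5]].

The final insertion tableau P = [[1, 2, 3, 4, 5]] has shape [5].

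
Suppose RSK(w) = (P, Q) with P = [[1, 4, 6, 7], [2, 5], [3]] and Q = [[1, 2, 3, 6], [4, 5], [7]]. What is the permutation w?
3 5 6 2 4 7 1

Reverse the RSK construction: for i from n down to 1, find the cell of Q containing i, remove the entry at that cell from P, and reverse-bump it up through P; the value ejected from row 1 is w(i).

Step i=7: Q has 7 at row 3, column 1; remove 3 from row 3 of P and reverse-bump: 3 enters row 2 and ejects 2; 2 enters row 1 and ejects 1. So w(7) = 1. P is now [[2, 4, 6, 7], [3, 5]].
Step i=6: Q has 6 at row 1, column 4; remove that cell from P, ejecting 7. So w(6) = 7. P is now [[2, 4, 6], [3, 5]].
Step i=5: Q has 5 at row 2, column 2; remove 5 from row 2 of P and reverse-bump: 5 enters row 1 and ejects 4. So w(5) = 4. P is now [[2, 5, 6], [3]].
Step i=4: Q has 4 at row 2, column 1; remove 3 from row 2 of P and reverse-bump: 3 enters row 1 and ejects 2. So w(4) = 2. P is now [[3, 5, 6]].
Step i=3: Q has 3 at row 1, column 3; remove that cell from P, ejecting 6. So w(3) = 6. P is now [[3, 5]].
Step i=2: Q has 2 at row 1, column 2; remove that cell from P, ejecting 5. So w(2) = 5. P is now [[3]].
Step i=1: Q has 1 at row 1, column 1; remove that cell from P, ejecting 3. So w(1) = 3. P is now [].

So w = 3 5 6 2 4 7 1.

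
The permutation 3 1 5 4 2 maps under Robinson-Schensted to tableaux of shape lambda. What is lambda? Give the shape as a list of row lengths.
Row-insert each entry into an empty tableau.

After inserting 3: P = [[3]].
After inserting 1: P = [[1], [3]].
After inserting 5: P = [[1, 5], [3]].
After inserting 4: P = [[1, 4], [3, 5]].
After inserting 2: P = [[1, 2], [3, 4], [5]].

The final insertion tableau P = [[1, 2], [3, 4], [5]] has shape [2, 2, 1].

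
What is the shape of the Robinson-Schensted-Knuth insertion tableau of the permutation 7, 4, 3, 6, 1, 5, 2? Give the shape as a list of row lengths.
Row-insert each entry into an empty tableau.

After inserting 7: P = [[7]].
After inserting 4: P = [[4], [7]].
After inserting 3: P = [[3], [4], [7]].
After inserting 6: P = [[3, 6], [4], [7]].
After inserting 1: P = [[1, 6], [3], [4], [7]].
After inserting 5: P = [[1, 5], [3, 6], [4], [7]].
After inserting 2: P = [[1, 2], [3, 5], [4, 6], [7]].

The final insertion tableau P = [[1, 2], [3, 5], [4, 6], [7]] has shape [2, 2, 2, 1].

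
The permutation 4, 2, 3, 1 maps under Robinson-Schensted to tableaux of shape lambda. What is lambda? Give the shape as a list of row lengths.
[2, 1, 1]

Row-insert each entry into an empty tableau.

After inserting 4: P = [[4]].
After inserting 2: P = [[2], [4]].
After inserting 3: P = [[2, 3], [4]].
After inserting 1: P = [[1, 3], [2], [4]].

The final insertion tableau P = [[1, 3], [2], [4]] has shape [2, 1, 1].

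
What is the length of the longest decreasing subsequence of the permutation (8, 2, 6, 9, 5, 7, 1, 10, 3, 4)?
4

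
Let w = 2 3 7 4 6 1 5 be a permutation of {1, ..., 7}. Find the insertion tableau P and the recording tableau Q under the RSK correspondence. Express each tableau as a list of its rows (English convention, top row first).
P = [[1, 3, 4, 5], [2, 6], [7]], Q = [[1, 2, 3, 5], [4, 7], [6]]

Insert each entry of the permutation into P by Schensted row insertion, recording in Q the position of each new cell.

Insert 2: appended to row 1. P = [[2]], Q = [[1]].
Insert 3: appended to row 1. P = [[2, 3]], Q = [[1, 2]].
Insert 7: appended to row 1. P = [[2, 3, 7]], Q = [[1, 2, 3]].
Insert 4: 4 bumps 7 from row 1; 7 starts row 2. P = [[2, 3, 4], [7]], Q = [[1, 2, 3], [4]].
Insert 6: appended to row 1. P = [[2, 3, 4, 6], [7]], Q = [[1, 2, 3, 5], [4]].
Insert 1: 1 bumps 2 from row 1; 2 bumps 7 from row 2; 7 starts row 3. P = [[1, 3, 4, 6], [2], [7]], Q = [[1, 2, 3, 5], [4], [6]].
Insert 5: 5 bumps 6 from row 1; 6 appends to row 2. P = [[1, 3, 4, 5], [2, 6], [7]], Q = [[1, 2, 3, 5], [4, 7], [6]].

So P = [[1, 3, 4, 5], [2, 6], [7]], Q = [[1, 2, 3, 5], [4, 7], [6]].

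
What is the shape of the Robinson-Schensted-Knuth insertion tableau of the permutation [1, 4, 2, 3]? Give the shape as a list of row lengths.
Row-insert each entry into an empty tableau.

After inserting 1: P = [[1]].
After inserting 4: P = [[1, 4]].
After inserting 2: P = [[1, 2], [4]].
After inserting 3: P = [[1, 2, 3], [4]].

The final insertion tableau P = [[1, 2, 3], [4]] has shape [3, 1].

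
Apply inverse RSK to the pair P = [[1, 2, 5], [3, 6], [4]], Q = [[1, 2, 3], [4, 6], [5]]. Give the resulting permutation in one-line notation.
Reverse the RSK construction: for i from n down to 1, find the cell of Q containing i, remove the entry at that cell from P, and reverse-bump it up through P; the value ejected from row 1 is w(i).

Step i=6: Q has 6 at row 2, column 2; remove 6 from row 2 of P and reverse-bump: 6 enters row 1 and ejects 5. So w(6) = 5. P is now [[1, 2, 6], [3], [4]].
Step i=5: Q has 5 at row 3, column 1; remove 4 from row 3 of P and reverse-bump: 4 enters row 2 and ejects 3; 3 enters row 1 and ejects 2. So w(5) = 2. P is now [[1, 3, 6], [4]].
Step i=4: Q has 4 at row 2, column 1; remove 4 from row 2 of P and reverse-bump: 4 enters row 1 and ejects 3. So w(4) = 3. P is now [[1, 4, 6]].
Step i=3: Q has 3 at row 1, column 3; remove that cell from P, ejecting 6. So w(3) = 6. P is now [[1, 4]].
Step i=2: Q has 2 at row 1, column 2; remove that cell from P, ejecting 4. So w(2) = 4. P is now [[1]].
Step i=1: Q has 1 at row 1, column 1; remove that cell from P, ejecting 1. So w(1) = 1. P is now [].

So w = 1 4 6 3 2 5.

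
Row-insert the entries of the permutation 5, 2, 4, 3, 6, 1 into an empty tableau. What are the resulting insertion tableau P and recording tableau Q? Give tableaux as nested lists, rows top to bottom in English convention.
Insert each entry of the permutation into P by Schensted row insertion, recording in Q the position of each new cell.

After inserting 5: P = [[5]].
After inserting 2: P = [[2], [5]].
After inserting 4: P = [[2, 4], [5]].
After inserting 3: P = [[2, 3], [4], [5]].
After inserting 6: P = [[2, 3, 6], [4], [5]].
After inserting 1: P = [[1, 3, 6], [2], [4], [5]].

So P = [[1, 3, 6], [2], [4], [5]], Q = [[1, 3, 5], [2], [4], [6]].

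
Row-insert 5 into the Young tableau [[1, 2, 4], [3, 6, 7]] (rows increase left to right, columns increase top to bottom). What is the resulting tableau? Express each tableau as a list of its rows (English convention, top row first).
[[1, 2, 4, 5], [3, 6, 7]]

5 is larger than every entry of row 1, so it is appended to row 1. The new tableau is [[1, 2, 4, 5], [3, 6, 7]].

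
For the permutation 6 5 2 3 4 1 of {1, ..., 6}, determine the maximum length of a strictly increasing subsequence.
3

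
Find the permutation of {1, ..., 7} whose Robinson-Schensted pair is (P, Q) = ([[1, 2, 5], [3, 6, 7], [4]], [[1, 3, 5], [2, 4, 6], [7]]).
4 1 6 3 7 5 2

Reverse the RSK construction: for i from n down to 1, find the cell of Q containing i, remove the entry at that cell from P, and reverse-bump it up through P; the value ejected from row 1 is w(i).

Step i=7: Q has 7 at row 3, column 1; remove 4 from row 3 of P and reverse-bump: 4 enters row 2 and ejects 3; 3 enters row 1 and ejects 2. So w(7) = 2. P is now [[1, 3, 5], [4, 6, 7]].
Step i=6: Q has 6 at row 2, column 3; remove 7 from row 2 of P and reverse-bump: 7 enters row 1 and ejects 5. So w(6) = 5. P is now [[1, 3, 7], [4, 6]].
Step i=5: Q has 5 at row 1, column 3; remove that cell from P, ejecting 7. So w(5) = 7. P is now [[1, 3], [4, 6]].
Step i=4: Q has 4 at row 2, column 2; remove 6 from row 2 of P and reverse-bump: 6 enters row 1 and ejects 3. So w(4) = 3. P is now [[1, 6], [4]].
Step i=3: Q has 3 at row 1, column 2; remove that cell from P, ejecting 6. So w(3) = 6. P is now [[1], [4]].
Step i=2: Q has 2 at row 2, column 1; remove 4 from row 2 of P and reverse-bump: 4 enters row 1 and ejects 1. So w(2) = 1. P is now [[4]].
Step i=1: Q has 1 at row 1, column 1; remove that cell from P, ejecting 4. So w(1) = 4. P is now [].

So w = 4 1 6 3 7 5 2.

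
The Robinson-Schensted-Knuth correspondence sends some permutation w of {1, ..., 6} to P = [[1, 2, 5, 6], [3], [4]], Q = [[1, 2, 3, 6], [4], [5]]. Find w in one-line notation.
Reverse RSK: for i = n, n-1, ..., 1, locate i in Q, remove the corresponding corner cell from P, and reverse-bump its entry up through P; the value ejected from row 1 is w(i).

So w = 1 4 5 3 2 6.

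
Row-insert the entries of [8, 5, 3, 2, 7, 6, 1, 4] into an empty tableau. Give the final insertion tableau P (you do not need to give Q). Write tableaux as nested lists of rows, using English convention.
P = [[1, 4], [2, 6], [3, 7], [5], [8]]

After inserting 8: P = [[8]].
After inserting 5: P = [[5], [8]].
After inserting 3: P = [[3], [5], [8]].
After inserting 2: P = [[2], [3], [5], [8]].
After inserting 7: P = [[2, 7], [3], [5], [8]].
After inserting 6: P = [[2, 6], [3, 7], [5], [8]].
After inserting 1: P = [[1, 6], [2, 7], [3], [5], [8]].
After inserting 4: P = [[1, 4], [2, 6], [3, 7], [5], [8]].

So P = [[1, 4], [2, 6], [3, 7], [5], [8]].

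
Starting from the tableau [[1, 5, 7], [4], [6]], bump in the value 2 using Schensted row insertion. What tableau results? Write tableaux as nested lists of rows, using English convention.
[[1, 2, 7], [4, 5], [6]]

In row 1, 2 replaces 5 (the leftmost entry greater than 2); 5 is bumped to row 2. 5 is appended to row 2. The new tableau is [[1, 2, 7], [4, 5], [6]].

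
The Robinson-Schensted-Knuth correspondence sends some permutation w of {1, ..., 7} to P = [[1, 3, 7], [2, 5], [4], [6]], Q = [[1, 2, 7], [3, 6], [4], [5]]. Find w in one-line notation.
Reverse the RSK construction: for i from n down to 1, find the cell of Q containing i, remove the entry at that cell from P, and reverse-bump it up through P; the value ejected from row 1 is w(i).

Step i=7: Q has 7 at row 1, column 3; remove that cell from P, ejecting 7. So w(7) = 7. P is now [[1, 3], [2, 5], [4], [6]].
Step i=6: Q has 6 at row 2, column 2; remove 5 from row 2 of P and reverse-bump: 5 enters row 1 and ejects 3. So w(6) = 3. P is now [[1, 5], [2], [4], [6]].
Step i=5: Q has 5 at row 4, column 1; remove 6 from row 4 of P and reverse-bump: 6 enters row 3 and ejects 4; 4 enters row 2 and ejects 2; 2 enters row 1 and ejects 1. So w(5) = 1. P is now [[2, 5], [4], [6]].
Step i=4: Q has 4 at row 3, column 1; remove 6 from row 3 of P and reverse-bump: 6 enters row 2 and ejects 4; 4 enters row 1 and ejects 2. So w(4) = 2. P is now [[4, 5], [6]].
Step i=3: Q has 3 at row 2, column 1; remove 6 from row 2 of P and reverse-bump: 6 enters row 1 and ejects 5. So w(3) = 5. P is now [[4, 6]].
Step i=2: Q has 2 at row 1, column 2; remove that cell from P, ejecting 6. So w(2) = 6. P is now [[4]].
Step i=1: Q has 1 at row 1, column 1; remove that cell from P, ejecting 4. So w(1) = 4. P is now [].

So w = 4 6 5 2 1 3 7.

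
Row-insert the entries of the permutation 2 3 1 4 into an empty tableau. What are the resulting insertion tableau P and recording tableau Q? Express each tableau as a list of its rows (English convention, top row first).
Insert each entry of the permutation into P by Schensted row insertion, recording in Q the position of each new cell.

After inserting 2: P = [[2]].
After inserting 3: P = [[2, 3]].
After inserting 1: P = [[1, 3], [2]].
After inserting 4: P = [[1, 3, 4], [2]].

So P = [[1, 3, 4], [2]], Q = [[1, 2, 4], [3]].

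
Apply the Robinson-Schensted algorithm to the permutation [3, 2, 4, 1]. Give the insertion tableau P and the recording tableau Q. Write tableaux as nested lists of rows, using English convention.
P = [[1, 4], [2], [3]], Q = [[1, 3], [2], [4]]

Insert each entry of the permutation into P by Schensted row insertion, recording in Q the position of each new cell.

After inserting 3: P = [[3]].
After inserting 2: P = [[2], [3]].
After inserting 4: P = [[2, 4], [3]].
After inserting 1: P = [[1, 4], [2], [3]].

So P = [[1, 4], [2], [3]], Q = [[1, 3], [2], [4]].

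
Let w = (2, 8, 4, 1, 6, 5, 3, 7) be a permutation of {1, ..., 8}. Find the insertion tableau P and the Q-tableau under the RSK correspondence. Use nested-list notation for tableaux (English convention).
P = [[1, 3, 5, 7], [2, 4], [6], [8]], Q = [[1, 2, 5, 8], [3, 6], [4], [7]]

Insert each entry of the permutation into P by Schensted row insertion, recording in Q the position of each new cell.

Insert 2: appended to row 1. P = [[2]].
Insert 8: appended to row 1. P = [[2, 8]].
Insert 4: 4 bumps 8 from row 1; 8 starts row 2. P = [[2, 4], [8]].
Insert 1: 1 bumps 2 from row 1; 2 bumps 8 from row 2; 8 starts row 3. P = [[1, 4], [2], [8]].
Insert 6: appended to row 1. P = [[1, 4, 6], [2], [8]].
Insert 5: 5 bumps 6 from row 1; 6 appends to row 2. P = [[1, 4, 5], [2, 6], [8]].
Insert 3: 3 bumps 4 from row 1; 4 bumps 6 from row 2; 6 bumps 8 from row 3; 8 starts row 4. P = [[1, 3, 5], [2, 4], [6], [8]].
Insert 7: appended to row 1. P = [[1, 3, 5, 7], [2, 4], [6], [8]].

So P = [[1, 3, 5, 7], [2, 4], [6], [8]], Q = [[1, 2, 5, 8], [3, 6], [4], [7]].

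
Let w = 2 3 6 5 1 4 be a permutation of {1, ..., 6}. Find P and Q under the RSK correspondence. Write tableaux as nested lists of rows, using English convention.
Insert each entry of the permutation into P by Schensted row insertion, recording in Q the position of each new cell.

Insert 2: appended to row 1. P = [[2]].
Insert 3: appended to row 1. P = [[2, 3]].
Insert 6: appended to row 1. P = [[2, 3, 6]].
Insert 5: 5 bumps 6 from row 1; 6 starts row 2. P = [[2, 3, 5], [6]].
Insert 1: 1 bumps 2 from row 1; 2 bumps 6 from row 2; 6 starts row 3. P = [[1, 3, 5], [2], [6]].
Insert 4: 4 bumps 5 from row 1; 5 appends to row 2. P = [[1, 3, 4], [2, 5], [6]].

So P = [[1, 3, 4], [2, 5], [6]], Q = [[1, 2, 3], [4, 6], [5]].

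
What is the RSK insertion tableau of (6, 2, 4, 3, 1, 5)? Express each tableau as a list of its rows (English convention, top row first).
P = [[1, 3, 5], [2], [4], [6]]

Insert 6: appended to row 1. P = [[6]].
Insert 2: 2 bumps 6 from row 1; 6 starts row 2. P = [[2], [6]].
Insert 4: appended to row 1. P = [[2, 4], [6]].
Insert 3: 3 bumps 4 from row 1; 4 bumps 6 from row 2; 6 starts row 3. P = [[2, 3], [4], [6]].
Insert 1: 1 bumps 2 from row 1; 2 bumps 4 from row 2; 4 bumps 6 from row 3; 6 starts row 4. P = [[1, 3], [2], [4], [6]].
Insert 5: appended to row 1. P = [[1, 3, 5], [2], [4], [6]].

So P = [[1, 3, 5], [2], [4], [6]].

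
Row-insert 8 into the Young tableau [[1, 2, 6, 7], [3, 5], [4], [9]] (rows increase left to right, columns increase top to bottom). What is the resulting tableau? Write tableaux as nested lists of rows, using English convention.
8 is larger than every entry of row 1, so it is appended to row 1. The new tableau is [[1, 2, 6, 7, 8], [3, 5], [4], [9]].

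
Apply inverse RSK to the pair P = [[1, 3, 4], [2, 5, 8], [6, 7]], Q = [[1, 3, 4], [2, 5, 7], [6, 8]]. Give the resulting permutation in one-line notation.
Reverse the RSK construction: for i from n down to 1, find the cell of Q containing i, remove the entry at that cell from P, and reverse-bump it up through P; the value ejected from row 1 is w(i).

Step i=8: Q has 8 at row 3, column 2; remove 7 from row 3 of P and reverse-bump: 7 enters row 2 and ejects 5; 5 enters row 1 and ejects 4. So w(8) = 4. P is now [[1, 3, 5], [2, 7, 8], [6]].
Step i=7: Q has 7 at row 2, column 3; remove 8 from row 2 of P and reverse-bump: 8 enters row 1 and ejects 5. So w(7) = 5. P is now [[1, 3, 8], [2, 7], [6]].
Step i=6: Q has 6 at row 3, column 1; remove 6 from row 3 of P and reverse-bump: 6 enters row 2 and ejects 2; 2 enters row 1 and ejects 1. So w(6) = 1. P is now [[2, 3, 8], [6, 7]].
Step i=5: Q has 5 at row 2, column 2; remove 7 from row 2 of P and reverse-bump: 7 enters row 1 and ejects 3. So w(5) = 3. P is now [[2, 7, 8], [6]].
Step i=4: Q has 4 at row 1, column 3; remove that cell from P, ejecting 8. So w(4) = 8. P is now [[2, 7], [6]].
Step i=3: Q has 3 at row 1, column 2; remove that cell from P, ejecting 7. So w(3) = 7. P is now [[2], [6]].
Step i=2: Q has 2 at row 2, column 1; remove 6 from row 2 of P and reverse-bump: 6 enters row 1 and ejects 2. So w(2) = 2. P is now [[6]].
Step i=1: Q has 1 at row 1, column 1; remove that cell from P, ejecting 6. So w(1) = 6. P is now [].

So w = 6 2 7 8 3 1 5 4.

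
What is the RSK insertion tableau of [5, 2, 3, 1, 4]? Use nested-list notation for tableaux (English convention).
Insert 5: appended to row 1. P = [[5]].
Insert 2: 2 bumps 5 from row 1; 5 starts row 2. P = [[2], [5]].
Insert 3: appended to row 1. P = [[2, 3], [5]].
Insert 1: 1 bumps 2 from row 1; 2 bumps 5 from row 2; 5 starts row 3. P = [[1, 3], [2], [5]].
Insert 4: appended to row 1. P = [[1, 3, 4], [2], [5]].

So P = [[1, 3, 4], [2], [5]].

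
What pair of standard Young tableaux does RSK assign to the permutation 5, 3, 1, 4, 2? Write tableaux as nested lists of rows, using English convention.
Insert each entry of the permutation into P by Schensted row insertion, recording in Q the position of each new cell.

Insert 5: appended to row 1. P = [[5]].
Insert 3: 3 bumps 5 from row 1; 5 starts row 2. P = [[3], [5]].
Insert 1: 1 bumps 3 from row 1; 3 bumps 5 from row 2; 5 starts row 3. P = [[1], [3], [5]].
Insert 4: appended to row 1. P = [[1, 4], [3], [5]].
Insert 2: 2 bumps 4 from row 1; 4 appends to row 2. P = [[1, 2], [3, 4], [5]].

So P = [[1, 2], [3, 4], [5]], Q = [[1, 4], [2, 5], [3]].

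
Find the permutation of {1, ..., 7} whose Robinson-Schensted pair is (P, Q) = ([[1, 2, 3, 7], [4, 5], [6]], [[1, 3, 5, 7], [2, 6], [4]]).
Reverse RSK: for i = n, n-1, ..., 1, locate i in Q, remove the corresponding corner cell from P, and reverse-bump its entry up through P; the value ejected from row 1 is w(i).

So w = 6 1 4 2 5 3 7.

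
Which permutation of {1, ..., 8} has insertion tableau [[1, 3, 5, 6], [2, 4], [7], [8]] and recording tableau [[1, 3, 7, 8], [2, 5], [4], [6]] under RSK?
8 2 7 1 4 3 5 6

Reverse the RSK construction: for i from n down to 1, find the cell of Q containing i, remove the entry at that cell from P, and reverse-bump it up through P; the value ejected from row 1 is w(i).

Step i=8: Q has 8 at row 1, column 4; remove that cell from P, ejecting 6. So w(8) = 6. P is now [[1, 3, 5], [2, 4], [7], [8]].
Step i=7: Q has 7 at row 1, column 3; remove that cell from P, ejecting 5. So w(7) = 5. P is now [[1, 3], [2, 4], [7], [8]].
Step i=6: Q has 6 at row 4, column 1; remove 8 from row 4 of P and reverse-bump: 8 enters row 3 and ejects 7; 7 enters row 2 and ejects 4; 4 enters row 1 and ejects 3. So w(6) = 3. P is now [[1, 4], [2, 7], [8]].
Step i=5: Q has 5 at row 2, column 2; remove 7 from row 2 of P and reverse-bump: 7 enters row 1 and ejects 4. So w(5) = 4. P is now [[1, 7], [2], [8]].
Step i=4: Q has 4 at row 3, column 1; remove 8 from row 3 of P and reverse-bump: 8 enters row 2 and ejects 2; 2 enters row 1 and ejects 1. So w(4) = 1. P is now [[2, 7], [8]].
Step i=3: Q has 3 at row 1, column 2; remove that cell from P, ejecting 7. So w(3) = 7. P is now [[2], [8]].
Step i=2: Q has 2 at row 2, column 1; remove 8 from row 2 of P and reverse-bump: 8 enters row 1 and ejects 2. So w(2) = 2. P is now [[8]].
Step i=1: Q has 1 at row 1, column 1; remove that cell from P, ejecting 8. So w(1) = 8. P is now [].

So w = 8 2 7 1 4 3 5 6.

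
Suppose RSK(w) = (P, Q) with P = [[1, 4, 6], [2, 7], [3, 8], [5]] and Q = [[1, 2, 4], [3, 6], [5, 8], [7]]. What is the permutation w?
3 5 4 8 2 7 1 6

Reverse the RSK construction: for i from n down to 1, find the cell of Q containing i, remove the entry at that cell from P, and reverse-bump it up through P; the value ejected from row 1 is w(i).

Step i=8: Q has 8 at row 3, column 2; remove 8 from row 3 of P and reverse-bump: 8 enters row 2 and ejects 7; 7 enters row 1 and ejects 6. So w(8) = 6. P is now [[1, 4, 7], [2, 8], [3], [5]].
Step i=7: Q has 7 at row 4, column 1; remove 5 from row 4 of P and reverse-bump: 5 enters row 3 and ejects 3; 3 enters row 2 and ejects 2; 2 enters row 1 and ejects 1. So w(7) = 1. P is now [[2, 4, 7], [3, 8], [5]].
Step i=6: Q has 6 at row 2, column 2; remove 8 from row 2 of P and reverse-bump: 8 enters row 1 and ejects 7. So w(6) = 7. P is now [[2, 4, 8], [3], [5]].
Step i=5: Q has 5 at row 3, column 1; remove 5 from row 3 of P and reverse-bump: 5 enters row 2 and ejects 3; 3 enters row 1 and ejects 2. So w(5) = 2. P is now [[3, 4, 8], [5]].
Step i=4: Q has 4 at row 1, column 3; remove that cell from P, ejecting 8. So w(4) = 8. P is now [[3, 4], [5]].
Step i=3: Q has 3 at row 2, column 1; remove 5 from row 2 of P and reverse-bump: 5 enters row 1 and ejects 4. So w(3) = 4. P is now [[3, 5]].
Step i=2: Q has 2 at row 1, column 2; remove that cell from P, ejecting 5. So w(2) = 5. P is now [[3]].
Step i=1: Q has 1 at row 1, column 1; remove that cell from P, ejecting 3. So w(1) = 3. P is now [].

So w = 3 5 4 8 2 7 1 6.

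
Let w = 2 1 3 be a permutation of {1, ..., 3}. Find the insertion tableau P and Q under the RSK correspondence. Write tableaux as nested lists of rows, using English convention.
Insert each entry of the permutation into P by Schensted row insertion, recording in Q the position of each new cell.

Insert 2: appended to row 1. P = [[2]].
Insert 1: 1 bumps 2 from row 1; 2 starts row 2. P = [[1], [2]].
Insert 3: appended to row 1. P = [[1, 3], [2]].

So P = [[1, 3], [2]], Q = [[1, 3], [2]].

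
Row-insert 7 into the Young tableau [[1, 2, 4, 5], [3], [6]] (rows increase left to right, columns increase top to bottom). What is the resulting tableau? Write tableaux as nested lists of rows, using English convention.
7 is larger than every entry of row 1, so it is appended to row 1. The new tableau is [[1, 2, 4, 5, 7], [3], [6]].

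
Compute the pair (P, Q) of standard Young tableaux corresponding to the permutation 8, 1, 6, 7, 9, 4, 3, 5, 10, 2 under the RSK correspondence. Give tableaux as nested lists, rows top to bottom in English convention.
P = [[1, 2, 5, 9, 10], [3, 7], [4], [6], [8]], Q = [[1, 3, 4, 5, 9], [2, 8], [6], [7], [10]]

Insert each entry of the permutation into P by Schensted row insertion, recording in Q the position of each new cell.

Insert 8: appended to row 1. P = [[8]], Q = [[1]].
Insert 1: 1 bumps 8 from row 1; 8 starts row 2. P = [[1], [8]], Q = [[1], [2]].
Insert 6: appended to row 1. P = [[1, 6], [8]], Q = [[1, 3], [2]].
Insert 7: appended to row 1. P = [[1, 6, 7], [8]], Q = [[1, 3, 4], [2]].
Insert 9: appended to row 1. P = [[1, 6, 7, 9], [8]], Q = [[1, 3, 4, 5], [2]].
Insert 4: 4 bumps 6 from row 1; 6 bumps 8 from row 2; 8 starts row 3. P = [[1, 4, 7, 9], [6], [8]], Q = [[1, 3, 4, 5], [2], [6]].
Insert 3: 3 bumps 4 from row 1; 4 bumps 6 from row 2; 6 bumps 8 from row 3; 8 starts row 4. P = [[1, 3, 7, 9], [4], [6], [8]], Q = [[1, 3, 4, 5], [2], [6], [7]].
Insert 5: 5 bumps 7 from row 1; 7 appends to row 2. P = [[1, 3, 5, 9], [4, 7], [6], [8]], Q = [[1, 3, 4, 5], [2, 8], [6], [7]].
Insert 10: appended to row 1. P = [[1, 3, 5, 9, 10], [4, 7], [6], [8]], Q = [[1, 3, 4, 5, 9], [2, 8], [6], [7]].
Insert 2: 2 bumps 3 from row 1; 3 bumps 4 from row 2; 4 bumps 6 from row 3; 6 bumps 8 from row 4; 8 starts row 5. P = [[1, 2, 5, 9, 10], [3, 7], [4], [6], [8]], Q = [[1, 3, 4, 5, 9], [2, 8], [6], [7], [10]].

So P = [[1, 2, 5, 9, 10], [3, 7], [4], [6], [8]], Q = [[1, 3, 4, 5, 9], [2, 8], [6], [7], [10]].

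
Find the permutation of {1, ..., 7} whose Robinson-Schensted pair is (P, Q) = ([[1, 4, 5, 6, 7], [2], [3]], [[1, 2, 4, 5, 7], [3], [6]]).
Reverse the RSK construction: for i from n down to 1, find the cell of Q containing i, remove the entry at that cell from P, and reverse-bump it up through P; the value ejected from row 1 is w(i).

Step i=7: Q has 7 at row 1, column 5; remove that cell from P, ejecting 7. So w(7) = 7. P is now [[1, 4, 5, 6], [2], [3]].
Step i=6: Q has 6 at row 3, column 1; remove 3 from row 3 of P and reverse-bump: 3 enters row 2 and ejects 2; 2 enters row 1 and ejects 1. So w(6) = 1. P is now [[2, 4, 5, 6], [3]].
Step i=5: Q has 5 at row 1, column 4; remove that cell from P, ejecting 6. So w(5) = 6. P is now [[2, 4, 5], [3]].
Step i=4: Q has 4 at row 1, column 3; remove that cell from P, ejecting 5. So w(4) = 5. P is now [[2, 4], [3]].
Step i=3: Q has 3 at row 2, column 1; remove 3 from row 2 of P and reverse-bump: 3 enters row 1 and ejects 2. So w(3) = 2. P is now [[3, 4]].
Step i=2: Q has 2 at row 1, column 2; remove that cell from P, ejecting 4. So w(2) = 4. P is now [[3]].
Step i=1: Q has 1 at row 1, column 1; remove that cell from P, ejecting 3. So w(1) = 3. P is now [].

So w = 3 4 2 5 6 1 7.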